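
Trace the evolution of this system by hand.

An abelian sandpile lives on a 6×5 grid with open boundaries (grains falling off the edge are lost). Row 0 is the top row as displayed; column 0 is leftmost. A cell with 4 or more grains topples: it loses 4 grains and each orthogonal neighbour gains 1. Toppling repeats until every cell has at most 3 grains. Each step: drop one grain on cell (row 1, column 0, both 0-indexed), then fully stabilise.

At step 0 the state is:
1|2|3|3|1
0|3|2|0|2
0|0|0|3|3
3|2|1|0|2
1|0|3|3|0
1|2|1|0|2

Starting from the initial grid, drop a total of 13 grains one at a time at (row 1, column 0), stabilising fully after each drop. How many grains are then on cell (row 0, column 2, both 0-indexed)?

2

k=0  1|2|3|3|1
0|3|2|0|2
0|0|0|3|3
3|2|1|0|2
1|0|3|3|0
1|2|1|0|2
k=1  1|2|3|3|1
1|3|2|0|2
0|0|0|3|3
3|2|1|0|2
1|0|3|3|0
1|2|1|0|2
k=2  1|2|3|3|1
2|3|2|0|2
0|0|0|3|3
3|2|1|0|2
1|0|3|3|0
1|2|1|0|2
k=3  1|2|3|3|1
3|3|2|0|2
0|0|0|3|3
3|2|1|0|2
1|0|3|3|0
1|2|1|0|2
k=4  2|3|3|3|1
1|0|3|0|2
1|1|0|3|3
3|2|1|0|2
1|0|3|3|0
1|2|1|0|2
k=5  2|3|3|3|1
2|0|3|0|2
1|1|0|3|3
3|2|1|0|2
1|0|3|3|0
1|2|1|0|2
k=6  2|3|3|3|1
3|0|3|0|2
1|1|0|3|3
3|2|1|0|2
1|0|3|3|0
1|2|1|0|2
k=7  3|3|3|3|1
0|1|3|0|2
2|1|0|3|3
3|2|1|0|2
1|0|3|3|0
1|2|1|0|2
k=8  3|3|3|3|1
1|1|3|0|2
2|1|0|3|3
3|2|1|0|2
1|0|3|3|0
1|2|1|0|2
k=9  3|3|3|3|1
2|1|3|0|2
2|1|0|3|3
3|2|1|0|2
1|0|3|3|0
1|2|1|0|2
k=10  3|3|3|3|1
3|1|3|0|2
2|1|0|3|3
3|2|1|0|2
1|0|3|3|0
1|2|1|0|2
k=11  1|2|2|0|2
2|0|1|2|2
3|2|1|3|3
3|2|1|0|2
1|0|3|3|0
1|2|1|0|2
k=12  1|2|2|0|2
3|0|1|2|2
3|2|1|3|3
3|2|1|0|2
1|0|3|3|0
1|2|1|0|2
k=13  2|2|2|0|2
1|1|1|2|2
1|3|1|3|3
0|3|1|0|2
2|0|3|3|0
1|2|1|0|2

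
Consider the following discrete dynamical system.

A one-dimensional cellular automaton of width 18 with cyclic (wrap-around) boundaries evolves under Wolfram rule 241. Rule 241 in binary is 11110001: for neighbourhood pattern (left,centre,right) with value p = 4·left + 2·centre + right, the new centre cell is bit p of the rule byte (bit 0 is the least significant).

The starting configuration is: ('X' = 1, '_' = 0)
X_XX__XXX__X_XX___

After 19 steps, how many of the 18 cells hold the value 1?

0) X_XX__XXX__X_XX___
1) _X_XX__XXX__X_XXX_
2) __X_XX__XXX__X_XXX
3) X__X_XX__XXX__X_XX
4) XX__X_XX__XXX__X_X
5) XXX__X_XX__XXX__X_
6) _XXX__X_XX__XXX__X
7) X_XXX__X_XX__XXX__
8) _X_XXX__X_XX__XXX_
9) __X_XXX__X_XX__XXX
10) X__X_XXX__X_XX__XX
11) XX__X_XXX__X_XX__X
12) XXX__X_XXX__X_XX__
13) _XXX__X_XXX__X_XX_
14) __XXX__X_XXX__X_XX
15) X__XXX__X_XXX__X_X
16) XX__XXX__X_XXX__X_
17) _XX__XXX__X_XXX__X
18) X_XX__XXX__X_XXX__
19) _X_XX__XXX__X_XXX_

10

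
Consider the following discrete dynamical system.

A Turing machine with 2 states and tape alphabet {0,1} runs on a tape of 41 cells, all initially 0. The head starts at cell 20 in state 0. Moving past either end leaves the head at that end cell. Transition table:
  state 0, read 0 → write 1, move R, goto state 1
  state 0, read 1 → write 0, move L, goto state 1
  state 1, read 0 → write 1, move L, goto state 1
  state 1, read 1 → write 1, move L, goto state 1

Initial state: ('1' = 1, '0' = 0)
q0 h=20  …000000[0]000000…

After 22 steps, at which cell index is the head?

0

k=0  q0 h=20  …000000[0]000000…
k=1  q1 h=21  …000001[0]000000…
k=2  q1 h=20  …000000[1]100000…
k=3  q1 h=19  …000000[0]110000…
k=4  q1 h=18  …000000[0]111000…
k=5  q1 h=17  …000000[0]111100…
k=6  q1 h=16  …000000[0]111110…
k=7  q1 h=15  …000000[0]111111…
k=8  q1 h=14  …000000[0]111111…
k=9  q1 h=13  …000000[0]111111…
k=10  q1 h=12  …000000[0]111111…
k=11  q1 h=11  …000000[0]111111…
k=12  q1 h=10  …000000[0]111111…
k=13  q1 h= 9  …000000[0]111111…
k=14  q1 h= 8  …000000[0]111111…
k=15  q1 h= 7  …000000[0]111111…
k=16  q1 h= 6  |000000[0]111111…
k=17  q1 h= 5  |00000[0]111111…
k=18  q1 h= 4  |0000[0]111111…
k=19  q1 h= 3  |000[0]111111…
k=20  q1 h= 2  |00[0]111111…
k=21  q1 h= 1  |0[0]111111…
k=22  q1 h= 0  |[0]111111…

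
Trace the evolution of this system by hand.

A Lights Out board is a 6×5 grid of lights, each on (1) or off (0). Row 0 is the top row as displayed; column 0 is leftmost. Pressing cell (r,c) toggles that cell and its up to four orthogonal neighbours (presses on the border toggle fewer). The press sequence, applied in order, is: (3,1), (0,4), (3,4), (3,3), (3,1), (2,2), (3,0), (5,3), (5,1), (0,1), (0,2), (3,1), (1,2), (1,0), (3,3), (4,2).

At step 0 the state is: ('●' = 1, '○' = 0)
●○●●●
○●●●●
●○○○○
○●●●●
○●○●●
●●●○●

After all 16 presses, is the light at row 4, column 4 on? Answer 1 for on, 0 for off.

[0] ●○●●●
○●●●●
●○○○○
○●●●●
○●○●●
●●●○●
[1] ●○●●●
○●●●●
●●○○○
●○○●●
○○○●●
●●●○●
[2] ●○●○○
○●●●○
●●○○○
●○○●●
○○○●●
●●●○●
[3] ●○●○○
○●●●○
●●○○●
●○○○○
○○○●○
●●●○●
[4] ●○●○○
○●●●○
●●○●●
●○●●●
○○○○○
●●●○●
[5] ●○●○○
○●●●○
●○○●●
○●○●●
○●○○○
●●●○●
[6] ●○●○○
○●○●○
●●●○●
○●●●●
○●○○○
●●●○●
[7] ●○●○○
○●○●○
○●●○●
●○●●●
●●○○○
●●●○●
[8] ●○●○○
○●○●○
○●●○●
●○●●●
●●○●○
●●○●○
[9] ●○●○○
○●○●○
○●●○●
●○●●●
●○○●○
○○●●○
[10] ○●○○○
○○○●○
○●●○●
●○●●●
●○○●○
○○●●○
[11] ○○●●○
○○●●○
○●●○●
●○●●●
●○○●○
○○●●○
[12] ○○●●○
○○●●○
○○●○●
○●○●●
●●○●○
○○●●○
[13] ○○○●○
○●○○○
○○○○●
○●○●●
●●○●○
○○●●○
[14] ●○○●○
●○○○○
●○○○●
○●○●●
●●○●○
○○●●○
[15] ●○○●○
●○○○○
●○○●●
○●●○○
●●○○○
○○●●○
[16] ●○○●○
●○○○○
●○○●●
○●○○○
●○●●○
○○○●○

0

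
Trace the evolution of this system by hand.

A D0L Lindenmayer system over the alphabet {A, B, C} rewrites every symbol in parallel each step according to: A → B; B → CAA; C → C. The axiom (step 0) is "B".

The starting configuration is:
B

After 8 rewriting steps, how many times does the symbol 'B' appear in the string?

16

gen 0: B
gen 1: CAA
gen 2: CBB
gen 3: CCAACAA
gen 4: CCBBCBB
gen 5: CCCAACAACCAACAA
gen 6: CCCBBCBBCCBBCBB
gen 7: CCCCAACAACCAACAACCCAACAACCAACAA
gen 8: CCCCBBCBBCCBBCBBCCCBBCBBCCBBCBB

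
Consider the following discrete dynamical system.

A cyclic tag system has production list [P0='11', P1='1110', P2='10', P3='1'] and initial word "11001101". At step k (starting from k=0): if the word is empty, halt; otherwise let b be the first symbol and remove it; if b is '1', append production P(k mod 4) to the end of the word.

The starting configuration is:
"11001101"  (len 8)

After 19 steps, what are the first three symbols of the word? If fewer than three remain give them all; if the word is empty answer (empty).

011

[0] "11001101"  (len 8)
[1] "100110111"  (len 9)
[2] "001101111110"  (len 12)
[3] "01101111110"  (len 11)
[4] "1101111110"  (len 10)
[5] "10111111011"  (len 11)
[6] "01111110111110"  (len 14)
[7] "1111110111110"  (len 13)
[8] "1111101111101"  (len 13)
[9] "11110111110111"  (len 14)
[10] "11101111101111110"  (len 17)
[11] "110111110111111010"  (len 18)
[12] "101111101111110101"  (len 18)
[13] "0111110111111010111"  (len 19)
[14] "111110111111010111"  (len 18)
[15] "1111011111101011110"  (len 19)
[16] "1110111111010111101"  (len 19)
[17] "11011111101011110111"  (len 20)
[18] "10111111010111101111110"  (len 23)
[19] "011111101011110111111010"  (len 24)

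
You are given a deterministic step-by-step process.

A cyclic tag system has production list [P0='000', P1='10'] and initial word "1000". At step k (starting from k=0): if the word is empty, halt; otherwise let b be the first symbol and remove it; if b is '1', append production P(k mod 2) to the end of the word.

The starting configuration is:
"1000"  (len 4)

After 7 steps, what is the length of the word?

step 0: "1000"  (len 4)
step 1: "000000"  (len 6)
step 2: "00000"  (len 5)
step 3: "0000"  (len 4)
step 4: "000"  (len 3)
step 5: "00"  (len 2)
step 6: "0"  (len 1)
step 7: (halted — word empty)

0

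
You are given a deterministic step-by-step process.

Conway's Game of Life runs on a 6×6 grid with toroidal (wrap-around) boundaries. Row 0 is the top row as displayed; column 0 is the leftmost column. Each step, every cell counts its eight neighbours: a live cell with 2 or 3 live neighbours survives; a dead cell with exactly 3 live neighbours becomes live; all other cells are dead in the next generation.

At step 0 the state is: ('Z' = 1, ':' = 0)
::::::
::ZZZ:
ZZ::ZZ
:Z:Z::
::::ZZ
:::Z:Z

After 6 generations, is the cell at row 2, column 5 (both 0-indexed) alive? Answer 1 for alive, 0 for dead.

1

0) ::::::
::ZZZ:
ZZ::ZZ
:Z:Z::
::::ZZ
:::Z:Z
1) ::Z:::
ZZZZZ:
ZZ:::Z
:ZZZ::
Z:ZZ:Z
:::::Z
2) Z:Z:ZZ
:::ZZ:
:::::Z
:::Z::
Z::Z:Z
ZZZZZZ
3) ::::::
Z::Z::
:::Z::
Z::::Z
::::::
::::::
4) ::::::
::::::
Z:::ZZ
::::::
::::::
::::::
5) ::::::
:::::Z
:::::Z
:::::Z
::::::
::::::
6) ::::::
::::::
Z:::ZZ
::::::
::::::
::::::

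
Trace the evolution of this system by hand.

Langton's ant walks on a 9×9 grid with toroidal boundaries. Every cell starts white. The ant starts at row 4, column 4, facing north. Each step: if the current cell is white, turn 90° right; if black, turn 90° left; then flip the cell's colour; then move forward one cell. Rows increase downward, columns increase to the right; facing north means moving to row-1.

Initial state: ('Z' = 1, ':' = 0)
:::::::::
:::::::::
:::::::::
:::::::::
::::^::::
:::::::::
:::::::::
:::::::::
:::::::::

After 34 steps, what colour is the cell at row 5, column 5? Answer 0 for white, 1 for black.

k=0  :::::::::
:::::::::
:::::::::
:::::::::
::::^::::
:::::::::
:::::::::
:::::::::
:::::::::
k=1  :::::::::
:::::::::
:::::::::
:::::::::
::::Z>:::
:::::::::
:::::::::
:::::::::
:::::::::
k=2  :::::::::
:::::::::
:::::::::
:::::::::
::::ZZ:::
:::::v:::
:::::::::
:::::::::
:::::::::
k=3  :::::::::
:::::::::
:::::::::
:::::::::
::::ZZ:::
::::<Z:::
:::::::::
:::::::::
:::::::::
k=4  :::::::::
:::::::::
:::::::::
:::::::::
::::^Z:::
::::ZZ:::
:::::::::
:::::::::
:::::::::
k=5  :::::::::
:::::::::
:::::::::
:::::::::
:::<:Z:::
::::ZZ:::
:::::::::
:::::::::
:::::::::
k=6  :::::::::
:::::::::
:::::::::
:::^:::::
:::Z:Z:::
::::ZZ:::
:::::::::
:::::::::
:::::::::
k=7  :::::::::
:::::::::
:::::::::
:::Z>::::
:::Z:Z:::
::::ZZ:::
:::::::::
:::::::::
:::::::::
k=8  :::::::::
:::::::::
:::::::::
:::ZZ::::
:::ZvZ:::
::::ZZ:::
:::::::::
:::::::::
:::::::::
k=9  :::::::::
:::::::::
:::::::::
:::ZZ::::
:::<ZZ:::
::::ZZ:::
:::::::::
:::::::::
:::::::::
k=10  :::::::::
:::::::::
:::::::::
:::ZZ::::
::::ZZ:::
:::vZZ:::
:::::::::
:::::::::
:::::::::
k=11  :::::::::
:::::::::
:::::::::
:::ZZ::::
::::ZZ:::
::<ZZZ:::
:::::::::
:::::::::
:::::::::
k=12  :::::::::
:::::::::
:::::::::
:::ZZ::::
::^:ZZ:::
::ZZZZ:::
:::::::::
:::::::::
:::::::::
k=13  :::::::::
:::::::::
:::::::::
:::ZZ::::
::Z>ZZ:::
::ZZZZ:::
:::::::::
:::::::::
:::::::::
k=14  :::::::::
:::::::::
:::::::::
:::ZZ::::
::ZZZZ:::
::ZvZZ:::
:::::::::
:::::::::
:::::::::
k=15  :::::::::
:::::::::
:::::::::
:::ZZ::::
::ZZZZ:::
::Z:>Z:::
:::::::::
:::::::::
:::::::::
k=16  :::::::::
:::::::::
:::::::::
:::ZZ::::
::ZZ^Z:::
::Z::Z:::
:::::::::
:::::::::
:::::::::
k=17  :::::::::
:::::::::
:::::::::
:::ZZ::::
::Z<:Z:::
::Z::Z:::
:::::::::
:::::::::
:::::::::
k=18  :::::::::
:::::::::
:::::::::
:::ZZ::::
::Z::Z:::
::Zv:Z:::
:::::::::
:::::::::
:::::::::
k=19  :::::::::
:::::::::
:::::::::
:::ZZ::::
::Z::Z:::
::<Z:Z:::
:::::::::
:::::::::
:::::::::
k=20  :::::::::
:::::::::
:::::::::
:::ZZ::::
::Z::Z:::
:::Z:Z:::
::v::::::
:::::::::
:::::::::
k=21  :::::::::
:::::::::
:::::::::
:::ZZ::::
::Z::Z:::
:::Z:Z:::
:<Z::::::
:::::::::
:::::::::
k=22  :::::::::
:::::::::
:::::::::
:::ZZ::::
::Z::Z:::
:^:Z:Z:::
:ZZ::::::
:::::::::
:::::::::
k=23  :::::::::
:::::::::
:::::::::
:::ZZ::::
::Z::Z:::
:Z>Z:Z:::
:ZZ::::::
:::::::::
:::::::::
k=24  :::::::::
:::::::::
:::::::::
:::ZZ::::
::Z::Z:::
:ZZZ:Z:::
:Zv::::::
:::::::::
:::::::::
k=25  :::::::::
:::::::::
:::::::::
:::ZZ::::
::Z::Z:::
:ZZZ:Z:::
:Z:>:::::
:::::::::
:::::::::
k=26  :::::::::
:::::::::
:::::::::
:::ZZ::::
::Z::Z:::
:ZZZ:Z:::
:Z:Z:::::
:::v:::::
:::::::::
k=27  :::::::::
:::::::::
:::::::::
:::ZZ::::
::Z::Z:::
:ZZZ:Z:::
:Z:Z:::::
::<Z:::::
:::::::::
k=28  :::::::::
:::::::::
:::::::::
:::ZZ::::
::Z::Z:::
:ZZZ:Z:::
:Z^Z:::::
::ZZ:::::
:::::::::
k=29  :::::::::
:::::::::
:::::::::
:::ZZ::::
::Z::Z:::
:ZZZ:Z:::
:ZZ>:::::
::ZZ:::::
:::::::::
k=30  :::::::::
:::::::::
:::::::::
:::ZZ::::
::Z::Z:::
:ZZ^:Z:::
:ZZ::::::
::ZZ:::::
:::::::::
k=31  :::::::::
:::::::::
:::::::::
:::ZZ::::
::Z::Z:::
:Z<::Z:::
:ZZ::::::
::ZZ:::::
:::::::::
k=32  :::::::::
:::::::::
:::::::::
:::ZZ::::
::Z::Z:::
:Z:::Z:::
:Zv::::::
::ZZ:::::
:::::::::
k=33  :::::::::
:::::::::
:::::::::
:::ZZ::::
::Z::Z:::
:Z:::Z:::
:Z:>:::::
::ZZ:::::
:::::::::
k=34  :::::::::
:::::::::
:::::::::
:::ZZ::::
::Z::Z:::
:Z:::Z:::
:Z:Z:::::
::Zv:::::
:::::::::

1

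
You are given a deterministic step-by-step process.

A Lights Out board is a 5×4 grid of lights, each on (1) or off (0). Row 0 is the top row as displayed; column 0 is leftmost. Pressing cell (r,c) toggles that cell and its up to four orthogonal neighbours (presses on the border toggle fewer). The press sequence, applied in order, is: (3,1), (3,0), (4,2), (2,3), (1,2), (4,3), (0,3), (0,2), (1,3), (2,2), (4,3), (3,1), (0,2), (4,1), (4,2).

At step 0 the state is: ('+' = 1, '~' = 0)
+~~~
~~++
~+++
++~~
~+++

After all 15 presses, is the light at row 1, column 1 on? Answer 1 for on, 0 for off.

1

gen 0: +~~~
~~++
~+++
++~~
~+++
gen 1: +~~~
~~++
~~++
~~+~
~~++
gen 2: +~~~
~~++
+~++
+++~
+~++
gen 3: +~~~
~~++
+~++
++~~
++~~
gen 4: +~~~
~~+~
+~~~
++~+
++~~
gen 5: +~+~
~+~+
+~+~
++~+
++~~
gen 6: +~+~
~+~+
+~+~
++~~
++++
gen 7: +~~+
~+~~
+~+~
++~~
++++
gen 8: +++~
~++~
+~+~
++~~
++++
gen 9: ++++
~+~+
+~++
++~~
++++
gen 10: ++++
~+++
++~~
+++~
++++
gen 11: ++++
~+++
++~~
++++
++~~
gen 12: ++++
~+++
+~~~
~~~+
+~~~
gen 13: +~~~
~+~+
+~~~
~~~+
+~~~
gen 14: +~~~
~+~+
+~~~
~+~+
~++~
gen 15: +~~~
~+~+
+~~~
~+++
~~~+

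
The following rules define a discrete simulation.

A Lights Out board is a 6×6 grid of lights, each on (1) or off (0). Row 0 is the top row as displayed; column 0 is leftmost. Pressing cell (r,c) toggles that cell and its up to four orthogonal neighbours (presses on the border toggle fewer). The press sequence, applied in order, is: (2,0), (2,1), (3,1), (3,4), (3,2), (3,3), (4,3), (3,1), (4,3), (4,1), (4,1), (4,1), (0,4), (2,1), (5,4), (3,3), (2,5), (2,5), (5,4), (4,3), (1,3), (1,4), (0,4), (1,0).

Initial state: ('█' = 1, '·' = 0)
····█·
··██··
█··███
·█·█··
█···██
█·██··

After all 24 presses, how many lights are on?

23

t=0: ····█·
··██··
█··███
·█·█··
█···██
█·██··
t=1: ····█·
█·██··
·█·███
██·█··
█···██
█·██··
t=2: ····█·
████··
█·████
█··█··
█···██
█·██··
t=3: ····█·
████··
██████
·███··
██··██
█·██··
t=4: ····█·
████··
████·█
·██·██
██···█
█·██··
t=5: ····█·
████··
██·█·█
···███
███··█
█·██··
t=6: ····█·
████··
██···█
··█··█
████·█
█·██··
t=7: ····█·
████··
██···█
··██·█
██··██
█·█···
t=8: ····█·
████··
█····█
██·█·█
█···██
█·█···
t=9: ····█·
████··
█····█
██···█
█·██·█
█·██··
t=10: ····█·
████··
█····█
█····█
·█·█·█
████··
t=11: ····█·
████··
█····█
██···█
█·██·█
█·██··
t=12: ····█·
████··
█····█
█····█
·█·█·█
████··
t=13: ···█·█
█████·
█····█
█····█
·█·█·█
████··
t=14: ···█·█
█·███·
·██··█
██···█
·█·█·█
████··
t=15: ···█·█
█·███·
·██··█
██···█
·█·███
███·██
t=16: ···█·█
█·███·
·███·█
██████
·█··██
███·██
t=17: ···█·█
█·████
·████·
█████·
·█··██
███·██
t=18: ···█·█
█·███·
·███·█
██████
·█··██
███·██
t=19: ···█·█
█·███·
·███·█
██████
·█···█
████··
t=20: ···█·█
█·███·
·███·█
███·██
·█████
███···
t=21: ·····█
█·····
·██··█
███·██
·█████
███···
t=22: ····██
█··███
·██·██
███·██
·█████
███···
t=23: ···█··
█··█·█
·██·██
███·██
·█████
███···
t=24: █··█··
·█·█·█
███·██
███·██
·█████
███···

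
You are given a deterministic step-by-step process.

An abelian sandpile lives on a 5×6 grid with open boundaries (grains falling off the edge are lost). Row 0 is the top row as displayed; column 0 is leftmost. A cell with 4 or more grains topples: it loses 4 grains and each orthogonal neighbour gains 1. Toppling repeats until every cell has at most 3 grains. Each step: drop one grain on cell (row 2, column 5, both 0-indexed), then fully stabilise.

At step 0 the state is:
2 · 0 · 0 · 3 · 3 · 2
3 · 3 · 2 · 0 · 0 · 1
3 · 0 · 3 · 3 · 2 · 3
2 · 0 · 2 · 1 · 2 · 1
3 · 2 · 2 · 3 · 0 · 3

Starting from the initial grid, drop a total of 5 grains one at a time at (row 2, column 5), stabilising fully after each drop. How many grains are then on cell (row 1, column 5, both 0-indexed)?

k=0  2 · 0 · 0 · 3 · 3 · 2
3 · 3 · 2 · 0 · 0 · 1
3 · 0 · 3 · 3 · 2 · 3
2 · 0 · 2 · 1 · 2 · 1
3 · 2 · 2 · 3 · 0 · 3
k=1  2 · 0 · 0 · 3 · 3 · 2
3 · 3 · 2 · 0 · 0 · 2
3 · 0 · 3 · 3 · 3 · 0
2 · 0 · 2 · 1 · 2 · 2
3 · 2 · 2 · 3 · 0 · 3
k=2  2 · 0 · 0 · 3 · 3 · 2
3 · 3 · 2 · 0 · 0 · 2
3 · 0 · 3 · 3 · 3 · 1
2 · 0 · 2 · 1 · 2 · 2
3 · 2 · 2 · 3 · 0 · 3
k=3  2 · 0 · 0 · 3 · 3 · 2
3 · 3 · 2 · 0 · 0 · 2
3 · 0 · 3 · 3 · 3 · 2
2 · 0 · 2 · 1 · 2 · 2
3 · 2 · 2 · 3 · 0 · 3
k=4  2 · 0 · 0 · 3 · 3 · 2
3 · 3 · 2 · 0 · 0 · 2
3 · 0 · 3 · 3 · 3 · 3
2 · 0 · 2 · 1 · 2 · 2
3 · 2 · 2 · 3 · 0 · 3
k=5  2 · 0 · 0 · 3 · 3 · 2
3 · 3 · 3 · 1 · 1 · 3
3 · 1 · 0 · 1 · 1 · 1
2 · 0 · 3 · 2 · 3 · 3
3 · 2 · 2 · 3 · 0 · 3

3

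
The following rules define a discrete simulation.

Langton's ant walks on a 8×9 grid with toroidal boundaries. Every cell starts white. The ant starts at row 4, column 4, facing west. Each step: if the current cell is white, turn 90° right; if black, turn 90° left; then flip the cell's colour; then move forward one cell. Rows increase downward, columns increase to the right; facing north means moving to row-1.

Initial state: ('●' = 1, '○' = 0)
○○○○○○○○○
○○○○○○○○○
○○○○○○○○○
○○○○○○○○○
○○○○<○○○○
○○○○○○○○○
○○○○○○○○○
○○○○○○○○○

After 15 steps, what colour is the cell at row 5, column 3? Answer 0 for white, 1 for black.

0) ○○○○○○○○○
○○○○○○○○○
○○○○○○○○○
○○○○○○○○○
○○○○<○○○○
○○○○○○○○○
○○○○○○○○○
○○○○○○○○○
1) ○○○○○○○○○
○○○○○○○○○
○○○○○○○○○
○○○○^○○○○
○○○○●○○○○
○○○○○○○○○
○○○○○○○○○
○○○○○○○○○
2) ○○○○○○○○○
○○○○○○○○○
○○○○○○○○○
○○○○●>○○○
○○○○●○○○○
○○○○○○○○○
○○○○○○○○○
○○○○○○○○○
3) ○○○○○○○○○
○○○○○○○○○
○○○○○○○○○
○○○○●●○○○
○○○○●v○○○
○○○○○○○○○
○○○○○○○○○
○○○○○○○○○
4) ○○○○○○○○○
○○○○○○○○○
○○○○○○○○○
○○○○●●○○○
○○○○<●○○○
○○○○○○○○○
○○○○○○○○○
○○○○○○○○○
5) ○○○○○○○○○
○○○○○○○○○
○○○○○○○○○
○○○○●●○○○
○○○○○●○○○
○○○○v○○○○
○○○○○○○○○
○○○○○○○○○
6) ○○○○○○○○○
○○○○○○○○○
○○○○○○○○○
○○○○●●○○○
○○○○○●○○○
○○○<●○○○○
○○○○○○○○○
○○○○○○○○○
7) ○○○○○○○○○
○○○○○○○○○
○○○○○○○○○
○○○○●●○○○
○○○^○●○○○
○○○●●○○○○
○○○○○○○○○
○○○○○○○○○
8) ○○○○○○○○○
○○○○○○○○○
○○○○○○○○○
○○○○●●○○○
○○○●>●○○○
○○○●●○○○○
○○○○○○○○○
○○○○○○○○○
9) ○○○○○○○○○
○○○○○○○○○
○○○○○○○○○
○○○○●●○○○
○○○●●●○○○
○○○●v○○○○
○○○○○○○○○
○○○○○○○○○
10) ○○○○○○○○○
○○○○○○○○○
○○○○○○○○○
○○○○●●○○○
○○○●●●○○○
○○○●○>○○○
○○○○○○○○○
○○○○○○○○○
11) ○○○○○○○○○
○○○○○○○○○
○○○○○○○○○
○○○○●●○○○
○○○●●●○○○
○○○●○●○○○
○○○○○v○○○
○○○○○○○○○
12) ○○○○○○○○○
○○○○○○○○○
○○○○○○○○○
○○○○●●○○○
○○○●●●○○○
○○○●○●○○○
○○○○<●○○○
○○○○○○○○○
13) ○○○○○○○○○
○○○○○○○○○
○○○○○○○○○
○○○○●●○○○
○○○●●●○○○
○○○●^●○○○
○○○○●●○○○
○○○○○○○○○
14) ○○○○○○○○○
○○○○○○○○○
○○○○○○○○○
○○○○●●○○○
○○○●●●○○○
○○○●●>○○○
○○○○●●○○○
○○○○○○○○○
15) ○○○○○○○○○
○○○○○○○○○
○○○○○○○○○
○○○○●●○○○
○○○●●^○○○
○○○●●○○○○
○○○○●●○○○
○○○○○○○○○

1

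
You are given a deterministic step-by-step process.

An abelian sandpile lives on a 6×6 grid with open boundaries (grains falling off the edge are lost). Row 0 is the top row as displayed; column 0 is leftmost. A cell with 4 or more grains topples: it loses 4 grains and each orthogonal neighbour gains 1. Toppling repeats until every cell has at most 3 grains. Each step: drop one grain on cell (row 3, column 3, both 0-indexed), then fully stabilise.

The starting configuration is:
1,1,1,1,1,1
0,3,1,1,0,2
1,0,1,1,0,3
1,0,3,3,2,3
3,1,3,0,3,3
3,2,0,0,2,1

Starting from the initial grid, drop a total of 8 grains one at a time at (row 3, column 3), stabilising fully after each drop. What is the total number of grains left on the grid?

57

[0] 1,1,1,1,1,1
0,3,1,1,0,2
1,0,1,1,0,3
1,0,3,3,2,3
3,1,3,0,3,3
3,2,0,0,2,1
[1] 1,1,1,1,1,1
0,3,1,1,0,2
1,0,2,2,0,3
1,1,1,1,3,3
3,2,0,2,3,3
3,2,1,0,2,1
[2] 1,1,1,1,1,1
0,3,1,1,0,2
1,0,2,2,0,3
1,1,1,2,3,3
3,2,0,2,3,3
3,2,1,0,2,1
[3] 1,1,1,1,1,1
0,3,1,1,0,2
1,0,2,2,0,3
1,1,1,3,3,3
3,2,0,2,3,3
3,2,1,0,2,1
[4] 1,1,1,1,1,1
0,3,1,1,0,3
1,0,2,3,2,0
1,1,2,2,2,2
3,2,1,0,2,1
3,2,1,1,3,2
[5] 1,1,1,1,1,1
0,3,1,1,0,3
1,0,2,3,2,0
1,1,2,3,2,2
3,2,1,0,2,1
3,2,1,1,3,2
[6] 1,1,1,1,1,1
0,3,1,2,0,3
1,0,3,0,3,0
1,1,3,1,3,2
3,2,1,1,2,1
3,2,1,1,3,2
[7] 1,1,1,1,1,1
0,3,1,2,0,3
1,0,3,0,3,0
1,1,3,2,3,2
3,2,1,1,2,1
3,2,1,1,3,2
[8] 1,1,1,1,1,1
0,3,1,2,0,3
1,0,3,0,3,0
1,1,3,3,3,2
3,2,1,1,2,1
3,2,1,1,3,2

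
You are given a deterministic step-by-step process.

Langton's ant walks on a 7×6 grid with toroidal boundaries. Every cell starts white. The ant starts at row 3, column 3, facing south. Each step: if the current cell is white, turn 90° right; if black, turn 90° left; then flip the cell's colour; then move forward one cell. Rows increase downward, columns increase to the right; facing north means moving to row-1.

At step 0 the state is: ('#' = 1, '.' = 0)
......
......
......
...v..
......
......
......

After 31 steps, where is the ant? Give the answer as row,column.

k=0  ......
......
......
...v..
......
......
......
k=1  ......
......
......
..<#..
......
......
......
k=2  ......
......
..^...
..##..
......
......
......
k=3  ......
......
..#>..
..##..
......
......
......
k=4  ......
......
..##..
..#v..
......
......
......
k=5  ......
......
..##..
..#.>.
......
......
......
k=6  ......
......
..##..
..#.#.
....v.
......
......
k=7  ......
......
..##..
..#.#.
...<#.
......
......
k=8  ......
......
..##..
..#^#.
...##.
......
......
k=9  ......
......
..##..
..##>.
...##.
......
......
k=10  ......
......
..##^.
..##..
...##.
......
......
k=11  ......
......
..###>
..##..
...##.
......
......
k=12  ......
......
..####
..##.v
...##.
......
......
k=13  ......
......
..####
..##<#
...##.
......
......
k=14  ......
......
..##^#
..####
...##.
......
......
k=15  ......
......
..#<.#
..####
...##.
......
......
k=16  ......
......
..#..#
..#v##
...##.
......
......
k=17  ......
......
..#..#
..#.>#
...##.
......
......
k=18  ......
......
..#.^#
..#..#
...##.
......
......
k=19  ......
......
..#.#>
..#..#
...##.
......
......
k=20  ......
.....^
..#.#.
..#..#
...##.
......
......
k=21  ......
>....#
..#.#.
..#..#
...##.
......
......
k=22  ......
#....#
v.#.#.
..#..#
...##.
......
......
k=23  ......
#....#
#.#.#<
..#..#
...##.
......
......
k=24  ......
#....^
#.#.##
..#..#
...##.
......
......
k=25  ......
#...<.
#.#.##
..#..#
...##.
......
......
k=26  ....^.
#...#.
#.#.##
..#..#
...##.
......
......
k=27  ....#>
#...#.
#.#.##
..#..#
...##.
......
......
k=28  ....##
#...#v
#.#.##
..#..#
...##.
......
......
k=29  ....##
#...<#
#.#.##
..#..#
...##.
......
......
k=30  ....##
#....#
#.#.v#
..#..#
...##.
......
......
k=31  ....##
#....#
#.#..>
..#..#
...##.
......
......

2,5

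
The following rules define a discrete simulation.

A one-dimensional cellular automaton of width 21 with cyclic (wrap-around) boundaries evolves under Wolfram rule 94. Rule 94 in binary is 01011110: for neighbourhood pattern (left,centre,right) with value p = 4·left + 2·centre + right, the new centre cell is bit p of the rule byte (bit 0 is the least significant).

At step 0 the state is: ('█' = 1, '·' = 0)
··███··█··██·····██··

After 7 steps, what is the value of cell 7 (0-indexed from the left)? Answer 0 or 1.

1

step 0: ··███··█··██·····██··
step 1: ·██·█████████···████·
step 2: ███·█·······██·██··██
step 3: ··█·██·····███·█████·
step 4: ·██·███···██·█·█···██
step 5: ·██·█·██·███·█·██·███
step 6: ·██·█·██·█·█·█·██·█·█
step 7: ·██·█·██·█·█·█·██·█·█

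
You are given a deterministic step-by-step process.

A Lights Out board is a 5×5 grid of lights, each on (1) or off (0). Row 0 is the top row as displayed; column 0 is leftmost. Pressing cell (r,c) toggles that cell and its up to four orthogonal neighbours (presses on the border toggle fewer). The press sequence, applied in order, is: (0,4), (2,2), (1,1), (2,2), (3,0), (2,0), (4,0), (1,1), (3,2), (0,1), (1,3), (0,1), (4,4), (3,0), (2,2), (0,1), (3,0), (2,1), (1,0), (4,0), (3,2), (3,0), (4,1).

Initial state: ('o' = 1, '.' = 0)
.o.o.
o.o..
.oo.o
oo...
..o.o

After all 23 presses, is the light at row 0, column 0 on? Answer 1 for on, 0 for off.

0

gen 0: .o.o.
o.o..
.oo.o
oo...
..o.o
gen 1: .o..o
o.o.o
.oo.o
oo...
..o.o
gen 2: .o..o
o...o
...oo
ooo..
..o.o
gen 3: ....o
.oo.o
.o.oo
ooo..
..o.o
gen 4: ....o
.o..o
..o.o
oo...
..o.o
gen 5: ....o
.o..o
o.o.o
.....
o.o.o
gen 6: ....o
oo..o
.oo.o
o....
o.o.o
gen 7: ....o
oo..o
.oo.o
.....
.oo.o
gen 8: .o..o
..o.o
..o.o
.....
.oo.o
gen 9: .o..o
..o.o
....o
.ooo.
.o..o
gen 10: o.o.o
.oo.o
....o
.ooo.
.o..o
gen 11: o.ooo
.o.o.
...oo
.ooo.
.o..o
gen 12: .o.oo
...o.
...oo
.ooo.
.o..o
gen 13: .o.oo
...o.
...oo
.oooo
.o.o.
gen 14: .o.oo
...o.
o..oo
o.ooo
oo.o.
gen 15: .o.oo
..oo.
ooo.o
o..oo
oo.o.
gen 16: o.ooo
.ooo.
ooo.o
o..oo
oo.o.
gen 17: o.ooo
.ooo.
.oo.o
.o.oo
.o.o.
gen 18: o.ooo
..oo.
o...o
...oo
.o.o.
gen 19: ..ooo
oooo.
....o
...oo
.o.o.
gen 20: ..ooo
oooo.
....o
o..oo
o..o.
gen 21: ..ooo
oooo.
..o.o
ooo.o
o.oo.
gen 22: ..ooo
oooo.
o.o.o
..o.o
..oo.
gen 23: ..ooo
oooo.
o.o.o
.oo.o
oo.o.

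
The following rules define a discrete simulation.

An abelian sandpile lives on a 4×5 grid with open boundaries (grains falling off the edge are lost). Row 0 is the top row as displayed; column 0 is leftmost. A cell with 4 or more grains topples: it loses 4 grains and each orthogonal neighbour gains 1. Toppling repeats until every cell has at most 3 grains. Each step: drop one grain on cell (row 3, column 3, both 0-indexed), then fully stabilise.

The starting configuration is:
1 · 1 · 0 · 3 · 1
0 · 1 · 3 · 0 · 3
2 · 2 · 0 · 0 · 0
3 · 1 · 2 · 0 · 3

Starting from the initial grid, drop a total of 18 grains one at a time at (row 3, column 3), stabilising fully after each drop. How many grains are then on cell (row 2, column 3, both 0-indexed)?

1

k=0  1 · 1 · 0 · 3 · 1
0 · 1 · 3 · 0 · 3
2 · 2 · 0 · 0 · 0
3 · 1 · 2 · 0 · 3
k=1  1 · 1 · 0 · 3 · 1
0 · 1 · 3 · 0 · 3
2 · 2 · 0 · 0 · 0
3 · 1 · 2 · 1 · 3
k=2  1 · 1 · 0 · 3 · 1
0 · 1 · 3 · 0 · 3
2 · 2 · 0 · 0 · 0
3 · 1 · 2 · 2 · 3
k=3  1 · 1 · 0 · 3 · 1
0 · 1 · 3 · 0 · 3
2 · 2 · 0 · 0 · 0
3 · 1 · 2 · 3 · 3
k=4  1 · 1 · 0 · 3 · 1
0 · 1 · 3 · 0 · 3
2 · 2 · 0 · 1 · 1
3 · 1 · 3 · 1 · 0
k=5  1 · 1 · 0 · 3 · 1
0 · 1 · 3 · 0 · 3
2 · 2 · 0 · 1 · 1
3 · 1 · 3 · 2 · 0
k=6  1 · 1 · 0 · 3 · 1
0 · 1 · 3 · 0 · 3
2 · 2 · 0 · 1 · 1
3 · 1 · 3 · 3 · 0
k=7  1 · 1 · 0 · 3 · 1
0 · 1 · 3 · 0 · 3
2 · 2 · 1 · 2 · 1
3 · 2 · 0 · 1 · 1
k=8  1 · 1 · 0 · 3 · 1
0 · 1 · 3 · 0 · 3
2 · 2 · 1 · 2 · 1
3 · 2 · 0 · 2 · 1
k=9  1 · 1 · 0 · 3 · 1
0 · 1 · 3 · 0 · 3
2 · 2 · 1 · 2 · 1
3 · 2 · 0 · 3 · 1
k=10  1 · 1 · 0 · 3 · 1
0 · 1 · 3 · 0 · 3
2 · 2 · 1 · 3 · 1
3 · 2 · 1 · 0 · 2
k=11  1 · 1 · 0 · 3 · 1
0 · 1 · 3 · 0 · 3
2 · 2 · 1 · 3 · 1
3 · 2 · 1 · 1 · 2
k=12  1 · 1 · 0 · 3 · 1
0 · 1 · 3 · 0 · 3
2 · 2 · 1 · 3 · 1
3 · 2 · 1 · 2 · 2
k=13  1 · 1 · 0 · 3 · 1
0 · 1 · 3 · 0 · 3
2 · 2 · 1 · 3 · 1
3 · 2 · 1 · 3 · 2
k=14  1 · 1 · 0 · 3 · 1
0 · 1 · 3 · 1 · 3
2 · 2 · 2 · 0 · 2
3 · 2 · 2 · 1 · 3
k=15  1 · 1 · 0 · 3 · 1
0 · 1 · 3 · 1 · 3
2 · 2 · 2 · 0 · 2
3 · 2 · 2 · 2 · 3
k=16  1 · 1 · 0 · 3 · 1
0 · 1 · 3 · 1 · 3
2 · 2 · 2 · 0 · 2
3 · 2 · 2 · 3 · 3
k=17  1 · 1 · 0 · 3 · 1
0 · 1 · 3 · 1 · 3
2 · 2 · 2 · 1 · 3
3 · 2 · 3 · 1 · 0
k=18  1 · 1 · 0 · 3 · 1
0 · 1 · 3 · 1 · 3
2 · 2 · 2 · 1 · 3
3 · 2 · 3 · 2 · 0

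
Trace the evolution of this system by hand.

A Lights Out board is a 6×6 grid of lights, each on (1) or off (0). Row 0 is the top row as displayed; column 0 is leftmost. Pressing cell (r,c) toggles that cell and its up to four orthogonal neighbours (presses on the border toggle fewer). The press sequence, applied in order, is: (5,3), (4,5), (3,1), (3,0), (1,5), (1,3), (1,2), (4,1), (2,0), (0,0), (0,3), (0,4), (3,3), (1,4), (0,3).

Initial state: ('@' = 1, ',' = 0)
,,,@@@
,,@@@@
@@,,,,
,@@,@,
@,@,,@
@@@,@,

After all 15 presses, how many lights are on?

gen 0: ,,,@@@
,,@@@@
@@,,,,
,@@,@,
@,@,,@
@@@,@,
gen 1: ,,,@@@
,,@@@@
@@,,,,
,@@,@,
@,@@,@
@@,@,,
gen 2: ,,,@@@
,,@@@@
@@,,,,
,@@,@@
@,@@@,
@@,@,@
gen 3: ,,,@@@
,,@@@@
@,,,,,
@,,,@@
@@@@@,
@@,@,@
gen 4: ,,,@@@
,,@@@@
,,,,,,
,@,,@@
,@@@@,
@@,@,@
gen 5: ,,,@@,
,,@@,,
,,,,,@
,@,,@@
,@@@@,
@@,@,@
gen 6: ,,,,@,
,,,,@,
,,,@,@
,@,,@@
,@@@@,
@@,@,@
gen 7: ,,@,@,
,@@@@,
,,@@,@
,@,,@@
,@@@@,
@@,@,@
gen 8: ,,@,@,
,@@@@,
,,@@,@
,,,,@@
@,,@@,
@,,@,@
gen 9: ,,@,@,
@@@@@,
@@@@,@
@,,,@@
@,,@@,
@,,@,@
gen 10: @@@,@,
,@@@@,
@@@@,@
@,,,@@
@,,@@,
@,,@,@
gen 11: @@,@,,
,@@,@,
@@@@,@
@,,,@@
@,,@@,
@,,@,@
gen 12: @@,,@@
,@@,,,
@@@@,@
@,,,@@
@,,@@,
@,,@,@
gen 13: @@,,@@
,@@,,,
@@@,,@
@,@@,@
@,,,@,
@,,@,@
gen 14: @@,,,@
,@@@@@
@@@,@@
@,@@,@
@,,,@,
@,,@,@
gen 15: @@@@@@
,@@,@@
@@@,@@
@,@@,@
@,,,@,
@,,@,@

24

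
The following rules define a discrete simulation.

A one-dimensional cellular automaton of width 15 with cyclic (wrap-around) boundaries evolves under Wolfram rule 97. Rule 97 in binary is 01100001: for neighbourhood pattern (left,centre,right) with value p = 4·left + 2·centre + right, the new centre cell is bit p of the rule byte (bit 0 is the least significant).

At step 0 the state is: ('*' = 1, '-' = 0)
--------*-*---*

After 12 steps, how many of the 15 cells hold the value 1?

step 0: --------*-*---*
step 1: -******--*--*--
step 2: ------*-------*
step 3: -****---*****--
step 4: ----*-*-----*-*
step 5: -**--*--***--*-
step 6: --*-------*----
step 7: *---*****---***
step 8: *-*-----*-*----
step 9: -*--***--*--**-
step 10: ------*------*-
step 11: *****---****---
step 12: ----*-*----*-*-

4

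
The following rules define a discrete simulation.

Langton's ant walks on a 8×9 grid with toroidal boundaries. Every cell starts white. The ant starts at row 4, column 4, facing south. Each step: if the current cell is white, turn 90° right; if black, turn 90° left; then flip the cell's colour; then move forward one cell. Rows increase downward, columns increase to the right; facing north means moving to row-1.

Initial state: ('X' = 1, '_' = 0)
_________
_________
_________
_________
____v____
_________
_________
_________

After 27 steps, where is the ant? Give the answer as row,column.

1,6

gen 0: _________
_________
_________
_________
____v____
_________
_________
_________
gen 1: _________
_________
_________
_________
___<X____
_________
_________
_________
gen 2: _________
_________
_________
___^_____
___XX____
_________
_________
_________
gen 3: _________
_________
_________
___X>____
___XX____
_________
_________
_________
gen 4: _________
_________
_________
___XX____
___Xv____
_________
_________
_________
gen 5: _________
_________
_________
___XX____
___X_>___
_________
_________
_________
gen 6: _________
_________
_________
___XX____
___X_X___
_____v___
_________
_________
gen 7: _________
_________
_________
___XX____
___X_X___
____<X___
_________
_________
gen 8: _________
_________
_________
___XX____
___X^X___
____XX___
_________
_________
gen 9: _________
_________
_________
___XX____
___XX>___
____XX___
_________
_________
gen 10: _________
_________
_________
___XX^___
___XX____
____XX___
_________
_________
gen 11: _________
_________
_________
___XXX>__
___XX____
____XX___
_________
_________
gen 12: _________
_________
_________
___XXXX__
___XX_v__
____XX___
_________
_________
gen 13: _________
_________
_________
___XXXX__
___XX<X__
____XX___
_________
_________
gen 14: _________
_________
_________
___XX^X__
___XXXX__
____XX___
_________
_________
gen 15: _________
_________
_________
___X<_X__
___XXXX__
____XX___
_________
_________
gen 16: _________
_________
_________
___X__X__
___XvXX__
____XX___
_________
_________
gen 17: _________
_________
_________
___X__X__
___X_>X__
____XX___
_________
_________
gen 18: _________
_________
_________
___X_^X__
___X__X__
____XX___
_________
_________
gen 19: _________
_________
_________
___X_X>__
___X__X__
____XX___
_________
_________
gen 20: _________
_________
______^__
___X_X___
___X__X__
____XX___
_________
_________
gen 21: _________
_________
______X>_
___X_X___
___X__X__
____XX___
_________
_________
gen 22: _________
_________
______XX_
___X_X_v_
___X__X__
____XX___
_________
_________
gen 23: _________
_________
______XX_
___X_X<X_
___X__X__
____XX___
_________
_________
gen 24: _________
_________
______^X_
___X_XXX_
___X__X__
____XX___
_________
_________
gen 25: _________
_________
_____<_X_
___X_XXX_
___X__X__
____XX___
_________
_________
gen 26: _________
_____^___
_____X_X_
___X_XXX_
___X__X__
____XX___
_________
_________
gen 27: _________
_____X>__
_____X_X_
___X_XXX_
___X__X__
____XX___
_________
_________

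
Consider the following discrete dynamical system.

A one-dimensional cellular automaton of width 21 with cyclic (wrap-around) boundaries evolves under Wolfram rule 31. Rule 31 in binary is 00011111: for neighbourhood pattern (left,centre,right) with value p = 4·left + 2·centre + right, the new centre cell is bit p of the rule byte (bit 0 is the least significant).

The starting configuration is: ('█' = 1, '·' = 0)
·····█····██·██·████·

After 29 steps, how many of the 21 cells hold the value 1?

t=0: ·····█····██·██·████·
t=1: ███████████··█··█···█
t=2: ···········██████████
t=3: ████████████·········
t=4: █···········█████████
t=5: ·████████████········
t=6: ██···········████████
t=7: ··████████████·······
t=8: ███···········███████
t=9: ···████████████······
t=10: ████···········██████
t=11: ····████████████·····
t=12: █████···········█████
t=13: ·····████████████····
t=14: ██████···········████
t=15: ······████████████···
t=16: ███████···········███
t=17: ·······████████████··
t=18: ████████···········██
t=19: ········████████████·
t=20: █████████···········█
t=21: ·········████████████
t=22: ██████████···········
t=23: █·········███████████
t=24: ·██████████··········
t=25: ██·········██████████
t=26: ··██████████·········
t=27: ███·········█████████
t=28: ···██████████········
t=29: ████·········████████

12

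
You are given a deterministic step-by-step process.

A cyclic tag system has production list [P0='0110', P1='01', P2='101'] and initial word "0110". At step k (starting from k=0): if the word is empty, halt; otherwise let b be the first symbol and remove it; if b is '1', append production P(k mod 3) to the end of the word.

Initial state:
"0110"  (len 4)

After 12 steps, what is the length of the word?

k=0  "0110"  (len 4)
k=1  "110"  (len 3)
k=2  "1001"  (len 4)
k=3  "001101"  (len 6)
k=4  "01101"  (len 5)
k=5  "1101"  (len 4)
k=6  "101101"  (len 6)
k=7  "011010110"  (len 9)
k=8  "11010110"  (len 8)
k=9  "1010110101"  (len 10)
k=10  "0101101010110"  (len 13)
k=11  "101101010110"  (len 12)
k=12  "01101010110101"  (len 14)

14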